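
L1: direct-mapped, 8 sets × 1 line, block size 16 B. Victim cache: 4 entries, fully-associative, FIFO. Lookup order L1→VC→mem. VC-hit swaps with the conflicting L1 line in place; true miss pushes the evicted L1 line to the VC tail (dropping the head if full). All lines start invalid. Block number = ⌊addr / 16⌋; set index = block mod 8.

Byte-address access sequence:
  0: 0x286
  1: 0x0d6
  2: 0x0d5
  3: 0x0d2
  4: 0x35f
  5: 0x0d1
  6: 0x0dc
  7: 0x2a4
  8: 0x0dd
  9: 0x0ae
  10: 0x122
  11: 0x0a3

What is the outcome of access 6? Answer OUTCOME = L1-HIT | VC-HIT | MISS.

OUTCOME = L1-HIT

  [0] addr=0x286 blk=40 s=0: MISS | VC []
  [1] addr=0xd6 blk=13 s=5: MISS | VC []
  [2] addr=0xd5 blk=13 s=5: L1-HIT | VC []
  [3] addr=0xd2 blk=13 s=5: L1-HIT | VC []
  [4] addr=0x35f blk=53 s=5: MISS | VC [13]
  [5] addr=0xd1 blk=13 s=5: VC-HIT | VC [53]
  [6] addr=0xdc blk=13 s=5: L1-HIT | VC [53]
  [7] addr=0x2a4 blk=42 s=2: MISS | VC [53]
  [8] addr=0xdd blk=13 s=5: L1-HIT | VC [53]
  [9] addr=0xae blk=10 s=2: MISS | VC [53, 42]
  [10] addr=0x122 blk=18 s=2: MISS | VC [53, 42, 10]
  [11] addr=0xa3 blk=10 s=2: VC-HIT | VC [53, 42, 18]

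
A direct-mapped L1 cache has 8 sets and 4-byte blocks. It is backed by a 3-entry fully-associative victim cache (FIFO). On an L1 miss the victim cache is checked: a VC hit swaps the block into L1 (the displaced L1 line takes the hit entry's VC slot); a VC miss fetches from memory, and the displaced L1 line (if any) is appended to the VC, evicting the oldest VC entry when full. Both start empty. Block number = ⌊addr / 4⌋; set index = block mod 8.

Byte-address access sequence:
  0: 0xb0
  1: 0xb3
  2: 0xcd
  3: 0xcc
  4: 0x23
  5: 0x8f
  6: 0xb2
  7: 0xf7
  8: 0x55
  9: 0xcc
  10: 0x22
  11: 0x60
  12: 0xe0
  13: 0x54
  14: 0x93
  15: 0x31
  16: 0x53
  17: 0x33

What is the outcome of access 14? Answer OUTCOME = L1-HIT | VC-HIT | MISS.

OUTCOME = MISS

#0 0xb0→b44/s4 MISS; vc=[]
#1 0xb3→b44/s4 L1-HIT; vc=[]
#2 0xcd→b51/s3 MISS; vc=[]
#3 0xcc→b51/s3 L1-HIT; vc=[]
#4 0x23→b8/s0 MISS; vc=[]
#5 0x8f→b35/s3 MISS; vc=[51]
#6 0xb2→b44/s4 L1-HIT; vc=[51]
#7 0xf7→b61/s5 MISS; vc=[51]
#8 0x55→b21/s5 MISS; vc=[51,61]
#9 0xcc→b51/s3 VC-HIT; vc=[35,61]
#10 0x22→b8/s0 L1-HIT; vc=[35,61]
#11 0x60→b24/s0 MISS; vc=[35,61,8]
#12 0xe0→b56/s0 MISS; vc=[61,8,24]
#13 0x54→b21/s5 L1-HIT; vc=[61,8,24]
#14 0x93→b36/s4 MISS; vc=[8,24,44]
#15 0x31→b12/s4 MISS; vc=[24,44,36]
#16 0x53→b20/s4 MISS; vc=[44,36,12]
#17 0x33→b12/s4 VC-HIT; vc=[44,36,20]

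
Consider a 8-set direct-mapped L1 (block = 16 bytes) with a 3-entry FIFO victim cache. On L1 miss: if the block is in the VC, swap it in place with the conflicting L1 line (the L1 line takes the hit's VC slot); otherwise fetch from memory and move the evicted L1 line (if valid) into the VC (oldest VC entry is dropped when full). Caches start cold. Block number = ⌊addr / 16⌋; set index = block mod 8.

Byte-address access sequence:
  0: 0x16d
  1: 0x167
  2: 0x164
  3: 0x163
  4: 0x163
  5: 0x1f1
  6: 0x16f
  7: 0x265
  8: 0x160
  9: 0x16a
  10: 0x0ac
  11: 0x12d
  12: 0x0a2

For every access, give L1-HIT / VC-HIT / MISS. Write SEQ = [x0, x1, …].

#0 0x16d→b22/s6 MISS; vc=[]
#1 0x167→b22/s6 L1-HIT; vc=[]
#2 0x164→b22/s6 L1-HIT; vc=[]
#3 0x163→b22/s6 L1-HIT; vc=[]
#4 0x163→b22/s6 L1-HIT; vc=[]
#5 0x1f1→b31/s7 MISS; vc=[]
#6 0x16f→b22/s6 L1-HIT; vc=[]
#7 0x265→b38/s6 MISS; vc=[22]
#8 0x160→b22/s6 VC-HIT; vc=[38]
#9 0x16a→b22/s6 L1-HIT; vc=[38]
#10 0xac→b10/s2 MISS; vc=[38]
#11 0x12d→b18/s2 MISS; vc=[38,10]
#12 0xa2→b10/s2 VC-HIT; vc=[38,18]

SEQ = [MISS, L1-HIT, L1-HIT, L1-HIT, L1-HIT, MISS, L1-HIT, MISS, VC-HIT, L1-HIT, MISS, MISS, VC-HIT]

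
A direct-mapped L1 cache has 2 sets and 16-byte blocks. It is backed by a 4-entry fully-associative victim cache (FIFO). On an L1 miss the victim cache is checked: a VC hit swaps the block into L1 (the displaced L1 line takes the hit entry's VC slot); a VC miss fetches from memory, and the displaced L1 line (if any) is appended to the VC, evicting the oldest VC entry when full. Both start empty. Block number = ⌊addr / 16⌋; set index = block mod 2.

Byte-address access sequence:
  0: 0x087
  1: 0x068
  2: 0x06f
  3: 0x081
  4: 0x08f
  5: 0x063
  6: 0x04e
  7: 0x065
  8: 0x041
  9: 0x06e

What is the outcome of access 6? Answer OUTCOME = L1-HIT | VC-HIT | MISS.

#0 0x87→b8/s0 MISS; vc=[]
#1 0x68→b6/s0 MISS; vc=[8]
#2 0x6f→b6/s0 L1-HIT; vc=[8]
#3 0x81→b8/s0 VC-HIT; vc=[6]
#4 0x8f→b8/s0 L1-HIT; vc=[6]
#5 0x63→b6/s0 VC-HIT; vc=[8]
#6 0x4e→b4/s0 MISS; vc=[8,6]
#7 0x65→b6/s0 VC-HIT; vc=[8,4]
#8 0x41→b4/s0 VC-HIT; vc=[8,6]
#9 0x6e→b6/s0 VC-HIT; vc=[8,4]

OUTCOME = MISS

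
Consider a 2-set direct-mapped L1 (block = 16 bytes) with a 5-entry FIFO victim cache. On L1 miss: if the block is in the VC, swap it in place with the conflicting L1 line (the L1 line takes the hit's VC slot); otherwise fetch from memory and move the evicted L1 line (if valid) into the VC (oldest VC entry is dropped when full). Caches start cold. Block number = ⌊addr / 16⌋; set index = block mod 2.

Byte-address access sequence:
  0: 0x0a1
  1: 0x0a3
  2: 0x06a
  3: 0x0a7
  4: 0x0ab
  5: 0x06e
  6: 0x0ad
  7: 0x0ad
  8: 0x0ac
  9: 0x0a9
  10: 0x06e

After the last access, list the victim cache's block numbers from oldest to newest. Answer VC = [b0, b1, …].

0: 0xa1 (blk 10, set 0) → MISS  vc=[]
1: 0xa3 (blk 10, set 0) → L1-HIT  vc=[]
2: 0x6a (blk 6, set 0) → MISS  vc=[10]
3: 0xa7 (blk 10, set 0) → VC-HIT  vc=[6]
4: 0xab (blk 10, set 0) → L1-HIT  vc=[6]
5: 0x6e (blk 6, set 0) → VC-HIT  vc=[10]
6: 0xad (blk 10, set 0) → VC-HIT  vc=[6]
7: 0xad (blk 10, set 0) → L1-HIT  vc=[6]
8: 0xac (blk 10, set 0) → L1-HIT  vc=[6]
9: 0xa9 (blk 10, set 0) → L1-HIT  vc=[6]
10: 0x6e (blk 6, set 0) → VC-HIT  vc=[10]

VC = [10]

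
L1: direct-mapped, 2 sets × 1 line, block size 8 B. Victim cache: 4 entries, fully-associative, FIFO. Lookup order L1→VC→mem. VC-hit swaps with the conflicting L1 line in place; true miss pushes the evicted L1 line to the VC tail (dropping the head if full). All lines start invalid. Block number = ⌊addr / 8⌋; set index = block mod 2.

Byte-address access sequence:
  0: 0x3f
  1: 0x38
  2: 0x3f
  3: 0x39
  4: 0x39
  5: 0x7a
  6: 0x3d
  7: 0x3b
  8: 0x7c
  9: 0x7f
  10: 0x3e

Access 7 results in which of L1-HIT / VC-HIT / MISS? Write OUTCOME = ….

OUTCOME = L1-HIT

  [0] addr=0x3f blk=7 s=1: MISS | VC []
  [1] addr=0x38 blk=7 s=1: L1-HIT | VC []
  [2] addr=0x3f blk=7 s=1: L1-HIT | VC []
  [3] addr=0x39 blk=7 s=1: L1-HIT | VC []
  [4] addr=0x39 blk=7 s=1: L1-HIT | VC []
  [5] addr=0x7a blk=15 s=1: MISS | VC [7]
  [6] addr=0x3d blk=7 s=1: VC-HIT | VC [15]
  [7] addr=0x3b blk=7 s=1: L1-HIT | VC [15]
  [8] addr=0x7c blk=15 s=1: VC-HIT | VC [7]
  [9] addr=0x7f blk=15 s=1: L1-HIT | VC [7]
  [10] addr=0x3e blk=7 s=1: VC-HIT | VC [15]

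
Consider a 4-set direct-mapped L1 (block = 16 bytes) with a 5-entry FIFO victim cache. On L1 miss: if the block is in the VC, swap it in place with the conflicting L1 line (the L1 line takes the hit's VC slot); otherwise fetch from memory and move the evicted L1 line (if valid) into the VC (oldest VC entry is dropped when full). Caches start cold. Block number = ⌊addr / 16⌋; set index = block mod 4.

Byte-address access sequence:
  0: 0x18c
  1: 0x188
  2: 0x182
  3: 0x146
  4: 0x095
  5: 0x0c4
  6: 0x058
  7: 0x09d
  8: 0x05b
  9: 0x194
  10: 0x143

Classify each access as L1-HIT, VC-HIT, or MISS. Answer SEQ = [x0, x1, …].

SEQ = [MISS, L1-HIT, L1-HIT, MISS, MISS, MISS, MISS, VC-HIT, VC-HIT, MISS, VC-HIT]

#0 0x18c→b24/s0 MISS; vc=[]
#1 0x188→b24/s0 L1-HIT; vc=[]
#2 0x182→b24/s0 L1-HIT; vc=[]
#3 0x146→b20/s0 MISS; vc=[24]
#4 0x95→b9/s1 MISS; vc=[24]
#5 0xc4→b12/s0 MISS; vc=[24,20]
#6 0x58→b5/s1 MISS; vc=[24,20,9]
#7 0x9d→b9/s1 VC-HIT; vc=[24,20,5]
#8 0x5b→b5/s1 VC-HIT; vc=[24,20,9]
#9 0x194→b25/s1 MISS; vc=[24,20,9,5]
#10 0x143→b20/s0 VC-HIT; vc=[24,12,9,5]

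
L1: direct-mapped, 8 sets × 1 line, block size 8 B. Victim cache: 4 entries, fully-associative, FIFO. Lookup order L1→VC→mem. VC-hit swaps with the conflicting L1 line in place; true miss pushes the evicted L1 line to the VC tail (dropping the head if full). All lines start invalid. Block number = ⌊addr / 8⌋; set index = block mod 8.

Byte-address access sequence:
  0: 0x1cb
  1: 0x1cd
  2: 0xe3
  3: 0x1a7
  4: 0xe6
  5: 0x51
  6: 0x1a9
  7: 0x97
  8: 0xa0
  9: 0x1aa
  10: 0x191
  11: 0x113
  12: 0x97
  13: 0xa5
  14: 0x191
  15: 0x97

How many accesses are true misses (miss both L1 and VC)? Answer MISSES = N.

MISSES = 9

0: 0x1cb (blk 57, set 1) → MISS  vc=[]
1: 0x1cd (blk 57, set 1) → L1-HIT  vc=[]
2: 0xe3 (blk 28, set 4) → MISS  vc=[]
3: 0x1a7 (blk 52, set 4) → MISS  vc=[28]
4: 0xe6 (blk 28, set 4) → VC-HIT  vc=[52]
5: 0x51 (blk 10, set 2) → MISS  vc=[52]
6: 0x1a9 (blk 53, set 5) → MISS  vc=[52]
7: 0x97 (blk 18, set 2) → MISS  vc=[52, 10]
8: 0xa0 (blk 20, set 4) → MISS  vc=[52, 10, 28]
9: 0x1aa (blk 53, set 5) → L1-HIT  vc=[52, 10, 28]
10: 0x191 (blk 50, set 2) → MISS  vc=[52, 10, 28, 18]
11: 0x113 (blk 34, set 2) → MISS  vc=[10, 28, 18, 50]
12: 0x97 (blk 18, set 2) → VC-HIT  vc=[10, 28, 34, 50]
13: 0xa5 (blk 20, set 4) → L1-HIT  vc=[10, 28, 34, 50]
14: 0x191 (blk 50, set 2) → VC-HIT  vc=[10, 28, 34, 18]
15: 0x97 (blk 18, set 2) → VC-HIT  vc=[10, 28, 34, 50]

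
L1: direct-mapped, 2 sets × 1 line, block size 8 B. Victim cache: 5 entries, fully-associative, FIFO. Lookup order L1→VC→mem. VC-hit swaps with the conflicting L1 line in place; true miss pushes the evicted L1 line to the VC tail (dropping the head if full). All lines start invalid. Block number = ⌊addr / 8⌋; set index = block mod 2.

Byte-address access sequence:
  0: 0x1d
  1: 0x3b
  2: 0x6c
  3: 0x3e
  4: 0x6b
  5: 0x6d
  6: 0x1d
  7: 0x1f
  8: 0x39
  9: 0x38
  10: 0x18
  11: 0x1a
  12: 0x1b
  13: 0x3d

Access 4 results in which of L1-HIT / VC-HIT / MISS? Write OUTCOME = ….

0: 0x1d (blk 3, set 1) → MISS  vc=[]
1: 0x3b (blk 7, set 1) → MISS  vc=[3]
2: 0x6c (blk 13, set 1) → MISS  vc=[3, 7]
3: 0x3e (blk 7, set 1) → VC-HIT  vc=[3, 13]
4: 0x6b (blk 13, set 1) → VC-HIT  vc=[3, 7]
5: 0x6d (blk 13, set 1) → L1-HIT  vc=[3, 7]
6: 0x1d (blk 3, set 1) → VC-HIT  vc=[13, 7]
7: 0x1f (blk 3, set 1) → L1-HIT  vc=[13, 7]
8: 0x39 (blk 7, set 1) → VC-HIT  vc=[13, 3]
9: 0x38 (blk 7, set 1) → L1-HIT  vc=[13, 3]
10: 0x18 (blk 3, set 1) → VC-HIT  vc=[13, 7]
11: 0x1a (blk 3, set 1) → L1-HIT  vc=[13, 7]
12: 0x1b (blk 3, set 1) → L1-HIT  vc=[13, 7]
13: 0x3d (blk 7, set 1) → VC-HIT  vc=[13, 3]

OUTCOME = VC-HIT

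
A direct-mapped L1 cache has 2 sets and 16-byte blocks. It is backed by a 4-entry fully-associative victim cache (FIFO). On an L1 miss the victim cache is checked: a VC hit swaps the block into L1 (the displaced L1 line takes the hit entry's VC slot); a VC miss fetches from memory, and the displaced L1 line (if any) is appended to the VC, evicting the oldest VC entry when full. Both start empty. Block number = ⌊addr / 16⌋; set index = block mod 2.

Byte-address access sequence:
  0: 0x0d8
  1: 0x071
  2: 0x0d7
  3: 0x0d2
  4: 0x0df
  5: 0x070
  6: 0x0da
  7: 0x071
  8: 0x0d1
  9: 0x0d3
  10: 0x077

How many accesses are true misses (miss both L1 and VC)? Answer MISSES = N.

  [0] addr=0xd8 blk=13 s=1: MISS | VC []
  [1] addr=0x71 blk=7 s=1: MISS | VC [13]
  [2] addr=0xd7 blk=13 s=1: VC-HIT | VC [7]
  [3] addr=0xd2 blk=13 s=1: L1-HIT | VC [7]
  [4] addr=0xdf blk=13 s=1: L1-HIT | VC [7]
  [5] addr=0x70 blk=7 s=1: VC-HIT | VC [13]
  [6] addr=0xda blk=13 s=1: VC-HIT | VC [7]
  [7] addr=0x71 blk=7 s=1: VC-HIT | VC [13]
  [8] addr=0xd1 blk=13 s=1: VC-HIT | VC [7]
  [9] addr=0xd3 blk=13 s=1: L1-HIT | VC [7]
  [10] addr=0x77 blk=7 s=1: VC-HIT | VC [13]

MISSES = 2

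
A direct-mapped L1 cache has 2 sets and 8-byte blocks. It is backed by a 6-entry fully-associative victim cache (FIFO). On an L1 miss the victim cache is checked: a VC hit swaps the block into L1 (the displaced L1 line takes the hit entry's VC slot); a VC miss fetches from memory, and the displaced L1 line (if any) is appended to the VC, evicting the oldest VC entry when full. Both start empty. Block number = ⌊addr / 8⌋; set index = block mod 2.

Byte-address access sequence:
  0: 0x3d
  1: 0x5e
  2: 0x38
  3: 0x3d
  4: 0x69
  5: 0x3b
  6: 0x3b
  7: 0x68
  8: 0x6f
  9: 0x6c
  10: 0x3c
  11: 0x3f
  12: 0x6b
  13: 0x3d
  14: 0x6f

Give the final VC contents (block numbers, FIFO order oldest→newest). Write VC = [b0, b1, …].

VC = [11, 7]

  [0] addr=0x3d blk=7 s=1: MISS | VC []
  [1] addr=0x5e blk=11 s=1: MISS | VC [7]
  [2] addr=0x38 blk=7 s=1: VC-HIT | VC [11]
  [3] addr=0x3d blk=7 s=1: L1-HIT | VC [11]
  [4] addr=0x69 blk=13 s=1: MISS | VC [11, 7]
  [5] addr=0x3b blk=7 s=1: VC-HIT | VC [11, 13]
  [6] addr=0x3b blk=7 s=1: L1-HIT | VC [11, 13]
  [7] addr=0x68 blk=13 s=1: VC-HIT | VC [11, 7]
  [8] addr=0x6f blk=13 s=1: L1-HIT | VC [11, 7]
  [9] addr=0x6c blk=13 s=1: L1-HIT | VC [11, 7]
  [10] addr=0x3c blk=7 s=1: VC-HIT | VC [11, 13]
  [11] addr=0x3f blk=7 s=1: L1-HIT | VC [11, 13]
  [12] addr=0x6b blk=13 s=1: VC-HIT | VC [11, 7]
  [13] addr=0x3d blk=7 s=1: VC-HIT | VC [11, 13]
  [14] addr=0x6f blk=13 s=1: VC-HIT | VC [11, 7]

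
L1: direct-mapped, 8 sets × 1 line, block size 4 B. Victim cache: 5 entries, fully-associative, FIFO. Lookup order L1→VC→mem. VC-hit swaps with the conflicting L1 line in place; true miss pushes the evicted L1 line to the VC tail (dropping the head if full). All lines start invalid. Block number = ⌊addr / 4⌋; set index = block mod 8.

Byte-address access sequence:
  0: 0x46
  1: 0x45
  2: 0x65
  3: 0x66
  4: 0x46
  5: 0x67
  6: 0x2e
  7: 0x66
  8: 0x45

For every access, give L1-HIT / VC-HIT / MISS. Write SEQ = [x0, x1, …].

0: 0x46 (blk 17, set 1) → MISS  vc=[]
1: 0x45 (blk 17, set 1) → L1-HIT  vc=[]
2: 0x65 (blk 25, set 1) → MISS  vc=[17]
3: 0x66 (blk 25, set 1) → L1-HIT  vc=[17]
4: 0x46 (blk 17, set 1) → VC-HIT  vc=[25]
5: 0x67 (blk 25, set 1) → VC-HIT  vc=[17]
6: 0x2e (blk 11, set 3) → MISS  vc=[17]
7: 0x66 (blk 25, set 1) → L1-HIT  vc=[17]
8: 0x45 (blk 17, set 1) → VC-HIT  vc=[25]

SEQ = [MISS, L1-HIT, MISS, L1-HIT, VC-HIT, VC-HIT, MISS, L1-HIT, VC-HIT]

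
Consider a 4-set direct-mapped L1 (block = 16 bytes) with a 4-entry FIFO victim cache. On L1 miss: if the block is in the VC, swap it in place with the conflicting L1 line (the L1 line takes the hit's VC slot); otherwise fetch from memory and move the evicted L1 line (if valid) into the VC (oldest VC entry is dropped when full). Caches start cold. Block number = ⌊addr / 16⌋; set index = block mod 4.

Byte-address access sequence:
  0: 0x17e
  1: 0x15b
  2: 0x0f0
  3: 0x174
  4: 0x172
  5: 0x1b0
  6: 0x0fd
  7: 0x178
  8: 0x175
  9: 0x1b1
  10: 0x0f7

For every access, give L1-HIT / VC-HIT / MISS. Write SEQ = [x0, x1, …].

SEQ = [MISS, MISS, MISS, VC-HIT, L1-HIT, MISS, VC-HIT, VC-HIT, L1-HIT, VC-HIT, VC-HIT]

#0 0x17e→b23/s3 MISS; vc=[]
#1 0x15b→b21/s1 MISS; vc=[]
#2 0xf0→b15/s3 MISS; vc=[23]
#3 0x174→b23/s3 VC-HIT; vc=[15]
#4 0x172→b23/s3 L1-HIT; vc=[15]
#5 0x1b0→b27/s3 MISS; vc=[15,23]
#6 0xfd→b15/s3 VC-HIT; vc=[27,23]
#7 0x178→b23/s3 VC-HIT; vc=[27,15]
#8 0x175→b23/s3 L1-HIT; vc=[27,15]
#9 0x1b1→b27/s3 VC-HIT; vc=[23,15]
#10 0xf7→b15/s3 VC-HIT; vc=[23,27]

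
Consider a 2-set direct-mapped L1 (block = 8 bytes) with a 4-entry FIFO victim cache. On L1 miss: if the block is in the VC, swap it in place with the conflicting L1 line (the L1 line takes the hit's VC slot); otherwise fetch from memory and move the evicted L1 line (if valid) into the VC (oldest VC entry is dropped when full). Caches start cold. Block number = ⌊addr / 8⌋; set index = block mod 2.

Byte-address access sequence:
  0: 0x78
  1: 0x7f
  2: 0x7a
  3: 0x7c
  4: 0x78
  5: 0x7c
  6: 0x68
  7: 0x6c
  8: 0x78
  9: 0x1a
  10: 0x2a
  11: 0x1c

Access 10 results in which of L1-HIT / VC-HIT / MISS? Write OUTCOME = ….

OUTCOME = MISS

#0 0x78→b15/s1 MISS; vc=[]
#1 0x7f→b15/s1 L1-HIT; vc=[]
#2 0x7a→b15/s1 L1-HIT; vc=[]
#3 0x7c→b15/s1 L1-HIT; vc=[]
#4 0x78→b15/s1 L1-HIT; vc=[]
#5 0x7c→b15/s1 L1-HIT; vc=[]
#6 0x68→b13/s1 MISS; vc=[15]
#7 0x6c→b13/s1 L1-HIT; vc=[15]
#8 0x78→b15/s1 VC-HIT; vc=[13]
#9 0x1a→b3/s1 MISS; vc=[13,15]
#10 0x2a→b5/s1 MISS; vc=[13,15,3]
#11 0x1c→b3/s1 VC-HIT; vc=[13,15,5]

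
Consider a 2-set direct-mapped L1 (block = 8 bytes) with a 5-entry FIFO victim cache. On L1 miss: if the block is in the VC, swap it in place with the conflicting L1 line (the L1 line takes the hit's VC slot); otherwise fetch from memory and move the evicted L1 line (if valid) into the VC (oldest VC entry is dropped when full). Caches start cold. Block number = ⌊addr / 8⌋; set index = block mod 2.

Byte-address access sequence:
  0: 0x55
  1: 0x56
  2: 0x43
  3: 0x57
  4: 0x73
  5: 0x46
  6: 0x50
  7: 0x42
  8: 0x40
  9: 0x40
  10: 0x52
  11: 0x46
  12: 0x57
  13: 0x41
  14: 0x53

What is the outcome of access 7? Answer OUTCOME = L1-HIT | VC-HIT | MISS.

OUTCOME = VC-HIT

#0 0x55→b10/s0 MISS; vc=[]
#1 0x56→b10/s0 L1-HIT; vc=[]
#2 0x43→b8/s0 MISS; vc=[10]
#3 0x57→b10/s0 VC-HIT; vc=[8]
#4 0x73→b14/s0 MISS; vc=[8,10]
#5 0x46→b8/s0 VC-HIT; vc=[14,10]
#6 0x50→b10/s0 VC-HIT; vc=[14,8]
#7 0x42→b8/s0 VC-HIT; vc=[14,10]
#8 0x40→b8/s0 L1-HIT; vc=[14,10]
#9 0x40→b8/s0 L1-HIT; vc=[14,10]
#10 0x52→b10/s0 VC-HIT; vc=[14,8]
#11 0x46→b8/s0 VC-HIT; vc=[14,10]
#12 0x57→b10/s0 VC-HIT; vc=[14,8]
#13 0x41→b8/s0 VC-HIT; vc=[14,10]
#14 0x53→b10/s0 VC-HIT; vc=[14,8]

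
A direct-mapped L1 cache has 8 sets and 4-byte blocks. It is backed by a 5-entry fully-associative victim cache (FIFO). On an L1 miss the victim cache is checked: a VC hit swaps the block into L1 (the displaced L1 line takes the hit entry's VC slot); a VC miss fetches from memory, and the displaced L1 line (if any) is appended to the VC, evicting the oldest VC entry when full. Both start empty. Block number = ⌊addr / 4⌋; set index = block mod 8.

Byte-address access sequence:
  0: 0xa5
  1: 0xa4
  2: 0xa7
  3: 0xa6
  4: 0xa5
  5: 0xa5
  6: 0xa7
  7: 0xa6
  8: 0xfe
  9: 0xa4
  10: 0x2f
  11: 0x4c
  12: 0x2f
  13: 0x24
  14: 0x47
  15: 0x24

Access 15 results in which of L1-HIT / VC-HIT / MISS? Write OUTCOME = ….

OUTCOME = VC-HIT

0: 0xa5 (blk 41, set 1) → MISS  vc=[]
1: 0xa4 (blk 41, set 1) → L1-HIT  vc=[]
2: 0xa7 (blk 41, set 1) → L1-HIT  vc=[]
3: 0xa6 (blk 41, set 1) → L1-HIT  vc=[]
4: 0xa5 (blk 41, set 1) → L1-HIT  vc=[]
5: 0xa5 (blk 41, set 1) → L1-HIT  vc=[]
6: 0xa7 (blk 41, set 1) → L1-HIT  vc=[]
7: 0xa6 (blk 41, set 1) → L1-HIT  vc=[]
8: 0xfe (blk 63, set 7) → MISS  vc=[]
9: 0xa4 (blk 41, set 1) → L1-HIT  vc=[]
10: 0x2f (blk 11, set 3) → MISS  vc=[]
11: 0x4c (blk 19, set 3) → MISS  vc=[11]
12: 0x2f (blk 11, set 3) → VC-HIT  vc=[19]
13: 0x24 (blk 9, set 1) → MISS  vc=[19, 41]
14: 0x47 (blk 17, set 1) → MISS  vc=[19, 41, 9]
15: 0x24 (blk 9, set 1) → VC-HIT  vc=[19, 41, 17]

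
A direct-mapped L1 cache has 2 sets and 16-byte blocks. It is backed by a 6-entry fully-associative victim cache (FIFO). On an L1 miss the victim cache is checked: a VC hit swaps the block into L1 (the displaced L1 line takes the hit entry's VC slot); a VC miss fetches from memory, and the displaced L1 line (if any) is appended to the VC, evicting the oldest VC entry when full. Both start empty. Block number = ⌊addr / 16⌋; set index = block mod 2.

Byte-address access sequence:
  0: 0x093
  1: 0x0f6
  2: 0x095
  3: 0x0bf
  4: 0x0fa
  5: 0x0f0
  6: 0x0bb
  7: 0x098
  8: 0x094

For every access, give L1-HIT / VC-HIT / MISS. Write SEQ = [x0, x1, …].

0: 0x93 (blk 9, set 1) → MISS  vc=[]
1: 0xf6 (blk 15, set 1) → MISS  vc=[9]
2: 0x95 (blk 9, set 1) → VC-HIT  vc=[15]
3: 0xbf (blk 11, set 1) → MISS  vc=[15, 9]
4: 0xfa (blk 15, set 1) → VC-HIT  vc=[11, 9]
5: 0xf0 (blk 15, set 1) → L1-HIT  vc=[11, 9]
6: 0xbb (blk 11, set 1) → VC-HIT  vc=[15, 9]
7: 0x98 (blk 9, set 1) → VC-HIT  vc=[15, 11]
8: 0x94 (blk 9, set 1) → L1-HIT  vc=[15, 11]

SEQ = [MISS, MISS, VC-HIT, MISS, VC-HIT, L1-HIT, VC-HIT, VC-HIT, L1-HIT]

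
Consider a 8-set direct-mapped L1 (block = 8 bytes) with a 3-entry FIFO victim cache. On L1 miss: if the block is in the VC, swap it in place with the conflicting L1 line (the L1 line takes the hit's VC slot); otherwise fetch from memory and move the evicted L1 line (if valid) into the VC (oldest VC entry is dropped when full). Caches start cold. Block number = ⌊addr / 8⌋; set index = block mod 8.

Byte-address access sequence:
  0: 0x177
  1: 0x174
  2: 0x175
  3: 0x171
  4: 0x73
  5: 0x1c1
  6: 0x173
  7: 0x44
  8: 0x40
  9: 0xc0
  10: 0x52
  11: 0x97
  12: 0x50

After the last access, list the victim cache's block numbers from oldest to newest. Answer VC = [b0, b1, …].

VC = [56, 8, 18]

#0 0x177→b46/s6 MISS; vc=[]
#1 0x174→b46/s6 L1-HIT; vc=[]
#2 0x175→b46/s6 L1-HIT; vc=[]
#3 0x171→b46/s6 L1-HIT; vc=[]
#4 0x73→b14/s6 MISS; vc=[46]
#5 0x1c1→b56/s0 MISS; vc=[46]
#6 0x173→b46/s6 VC-HIT; vc=[14]
#7 0x44→b8/s0 MISS; vc=[14,56]
#8 0x40→b8/s0 L1-HIT; vc=[14,56]
#9 0xc0→b24/s0 MISS; vc=[14,56,8]
#10 0x52→b10/s2 MISS; vc=[14,56,8]
#11 0x97→b18/s2 MISS; vc=[56,8,10]
#12 0x50→b10/s2 VC-HIT; vc=[56,8,18]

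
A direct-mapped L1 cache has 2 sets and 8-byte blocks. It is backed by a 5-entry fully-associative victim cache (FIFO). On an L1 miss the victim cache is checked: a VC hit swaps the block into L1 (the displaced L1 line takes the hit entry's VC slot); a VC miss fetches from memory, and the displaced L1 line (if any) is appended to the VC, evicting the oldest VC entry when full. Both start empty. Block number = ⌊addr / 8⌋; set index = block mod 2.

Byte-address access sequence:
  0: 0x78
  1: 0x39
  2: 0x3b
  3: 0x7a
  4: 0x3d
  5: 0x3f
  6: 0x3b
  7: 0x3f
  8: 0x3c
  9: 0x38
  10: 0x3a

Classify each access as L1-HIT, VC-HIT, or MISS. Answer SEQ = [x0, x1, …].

SEQ = [MISS, MISS, L1-HIT, VC-HIT, VC-HIT, L1-HIT, L1-HIT, L1-HIT, L1-HIT, L1-HIT, L1-HIT]

  [0] addr=0x78 blk=15 s=1: MISS | VC []
  [1] addr=0x39 blk=7 s=1: MISS | VC [15]
  [2] addr=0x3b blk=7 s=1: L1-HIT | VC [15]
  [3] addr=0x7a blk=15 s=1: VC-HIT | VC [7]
  [4] addr=0x3d blk=7 s=1: VC-HIT | VC [15]
  [5] addr=0x3f blk=7 s=1: L1-HIT | VC [15]
  [6] addr=0x3b blk=7 s=1: L1-HIT | VC [15]
  [7] addr=0x3f blk=7 s=1: L1-HIT | VC [15]
  [8] addr=0x3c blk=7 s=1: L1-HIT | VC [15]
  [9] addr=0x38 blk=7 s=1: L1-HIT | VC [15]
  [10] addr=0x3a blk=7 s=1: L1-HIT | VC [15]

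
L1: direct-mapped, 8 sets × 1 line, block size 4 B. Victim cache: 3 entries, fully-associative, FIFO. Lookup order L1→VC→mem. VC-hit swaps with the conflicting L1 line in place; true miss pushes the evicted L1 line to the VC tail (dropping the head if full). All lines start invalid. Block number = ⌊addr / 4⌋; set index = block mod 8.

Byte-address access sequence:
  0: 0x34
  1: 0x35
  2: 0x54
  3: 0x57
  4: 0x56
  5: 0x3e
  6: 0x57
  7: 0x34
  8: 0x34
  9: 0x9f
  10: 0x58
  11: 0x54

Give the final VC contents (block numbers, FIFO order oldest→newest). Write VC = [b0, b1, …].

#0 0x34→b13/s5 MISS; vc=[]
#1 0x35→b13/s5 L1-HIT; vc=[]
#2 0x54→b21/s5 MISS; vc=[13]
#3 0x57→b21/s5 L1-HIT; vc=[13]
#4 0x56→b21/s5 L1-HIT; vc=[13]
#5 0x3e→b15/s7 MISS; vc=[13]
#6 0x57→b21/s5 L1-HIT; vc=[13]
#7 0x34→b13/s5 VC-HIT; vc=[21]
#8 0x34→b13/s5 L1-HIT; vc=[21]
#9 0x9f→b39/s7 MISS; vc=[21,15]
#10 0x58→b22/s6 MISS; vc=[21,15]
#11 0x54→b21/s5 VC-HIT; vc=[13,15]

VC = [13, 15]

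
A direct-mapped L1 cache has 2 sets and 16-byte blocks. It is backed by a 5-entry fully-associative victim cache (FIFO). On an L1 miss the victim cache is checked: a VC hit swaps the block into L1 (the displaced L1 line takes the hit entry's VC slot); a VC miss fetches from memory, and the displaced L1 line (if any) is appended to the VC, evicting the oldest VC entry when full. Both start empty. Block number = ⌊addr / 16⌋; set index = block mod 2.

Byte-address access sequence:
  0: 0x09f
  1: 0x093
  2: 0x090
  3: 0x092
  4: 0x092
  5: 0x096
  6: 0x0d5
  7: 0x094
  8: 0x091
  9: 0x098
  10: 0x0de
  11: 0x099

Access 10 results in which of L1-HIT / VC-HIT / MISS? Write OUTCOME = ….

#0 0x9f→b9/s1 MISS; vc=[]
#1 0x93→b9/s1 L1-HIT; vc=[]
#2 0x90→b9/s1 L1-HIT; vc=[]
#3 0x92→b9/s1 L1-HIT; vc=[]
#4 0x92→b9/s1 L1-HIT; vc=[]
#5 0x96→b9/s1 L1-HIT; vc=[]
#6 0xd5→b13/s1 MISS; vc=[9]
#7 0x94→b9/s1 VC-HIT; vc=[13]
#8 0x91→b9/s1 L1-HIT; vc=[13]
#9 0x98→b9/s1 L1-HIT; vc=[13]
#10 0xde→b13/s1 VC-HIT; vc=[9]
#11 0x99→b9/s1 VC-HIT; vc=[13]

OUTCOME = VC-HIT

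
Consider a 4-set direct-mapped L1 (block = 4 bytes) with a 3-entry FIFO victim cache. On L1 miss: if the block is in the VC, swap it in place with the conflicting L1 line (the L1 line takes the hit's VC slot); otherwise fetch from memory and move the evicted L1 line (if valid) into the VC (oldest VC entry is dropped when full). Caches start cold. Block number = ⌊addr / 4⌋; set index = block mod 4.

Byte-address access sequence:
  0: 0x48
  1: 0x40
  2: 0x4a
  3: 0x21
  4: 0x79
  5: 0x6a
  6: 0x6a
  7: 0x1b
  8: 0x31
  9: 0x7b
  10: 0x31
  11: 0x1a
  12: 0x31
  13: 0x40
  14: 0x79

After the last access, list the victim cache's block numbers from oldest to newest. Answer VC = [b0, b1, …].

VC = [8, 12, 6]

0: 0x48 (blk 18, set 2) → MISS  vc=[]
1: 0x40 (blk 16, set 0) → MISS  vc=[]
2: 0x4a (blk 18, set 2) → L1-HIT  vc=[]
3: 0x21 (blk 8, set 0) → MISS  vc=[16]
4: 0x79 (blk 30, set 2) → MISS  vc=[16, 18]
5: 0x6a (blk 26, set 2) → MISS  vc=[16, 18, 30]
6: 0x6a (blk 26, set 2) → L1-HIT  vc=[16, 18, 30]
7: 0x1b (blk 6, set 2) → MISS  vc=[18, 30, 26]
8: 0x31 (blk 12, set 0) → MISS  vc=[30, 26, 8]
9: 0x7b (blk 30, set 2) → VC-HIT  vc=[6, 26, 8]
10: 0x31 (blk 12, set 0) → L1-HIT  vc=[6, 26, 8]
11: 0x1a (blk 6, set 2) → VC-HIT  vc=[30, 26, 8]
12: 0x31 (blk 12, set 0) → L1-HIT  vc=[30, 26, 8]
13: 0x40 (blk 16, set 0) → MISS  vc=[26, 8, 12]
14: 0x79 (blk 30, set 2) → MISS  vc=[8, 12, 6]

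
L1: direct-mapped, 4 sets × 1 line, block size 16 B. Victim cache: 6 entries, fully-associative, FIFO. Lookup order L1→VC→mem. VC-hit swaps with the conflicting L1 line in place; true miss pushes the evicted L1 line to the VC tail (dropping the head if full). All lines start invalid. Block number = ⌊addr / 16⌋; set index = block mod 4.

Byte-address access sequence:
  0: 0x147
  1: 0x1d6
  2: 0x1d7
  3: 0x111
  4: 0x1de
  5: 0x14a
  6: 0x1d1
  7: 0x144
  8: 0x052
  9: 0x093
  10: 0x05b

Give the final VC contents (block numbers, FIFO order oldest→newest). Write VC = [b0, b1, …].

  [0] addr=0x147 blk=20 s=0: MISS | VC []
  [1] addr=0x1d6 blk=29 s=1: MISS | VC []
  [2] addr=0x1d7 blk=29 s=1: L1-HIT | VC []
  [3] addr=0x111 blk=17 s=1: MISS | VC [29]
  [4] addr=0x1de blk=29 s=1: VC-HIT | VC [17]
  [5] addr=0x14a blk=20 s=0: L1-HIT | VC [17]
  [6] addr=0x1d1 blk=29 s=1: L1-HIT | VC [17]
  [7] addr=0x144 blk=20 s=0: L1-HIT | VC [17]
  [8] addr=0x52 blk=5 s=1: MISS | VC [17, 29]
  [9] addr=0x93 blk=9 s=1: MISS | VC [17, 29, 5]
  [10] addr=0x5b blk=5 s=1: VC-HIT | VC [17, 29, 9]

VC = [17, 29, 9]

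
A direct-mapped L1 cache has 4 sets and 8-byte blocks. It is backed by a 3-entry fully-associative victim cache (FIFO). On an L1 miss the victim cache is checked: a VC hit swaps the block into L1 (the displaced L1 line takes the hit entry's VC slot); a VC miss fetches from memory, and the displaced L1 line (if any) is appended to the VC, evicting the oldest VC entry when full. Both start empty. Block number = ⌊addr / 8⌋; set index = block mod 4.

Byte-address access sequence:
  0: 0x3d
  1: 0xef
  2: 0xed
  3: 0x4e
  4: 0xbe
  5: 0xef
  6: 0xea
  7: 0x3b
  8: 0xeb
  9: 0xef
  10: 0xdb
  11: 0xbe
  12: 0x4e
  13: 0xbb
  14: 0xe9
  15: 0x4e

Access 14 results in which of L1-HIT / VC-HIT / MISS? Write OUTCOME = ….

0: 0x3d (blk 7, set 3) → MISS  vc=[]
1: 0xef (blk 29, set 1) → MISS  vc=[]
2: 0xed (blk 29, set 1) → L1-HIT  vc=[]
3: 0x4e (blk 9, set 1) → MISS  vc=[29]
4: 0xbe (blk 23, set 3) → MISS  vc=[29, 7]
5: 0xef (blk 29, set 1) → VC-HIT  vc=[9, 7]
6: 0xea (blk 29, set 1) → L1-HIT  vc=[9, 7]
7: 0x3b (blk 7, set 3) → VC-HIT  vc=[9, 23]
8: 0xeb (blk 29, set 1) → L1-HIT  vc=[9, 23]
9: 0xef (blk 29, set 1) → L1-HIT  vc=[9, 23]
10: 0xdb (blk 27, set 3) → MISS  vc=[9, 23, 7]
11: 0xbe (blk 23, set 3) → VC-HIT  vc=[9, 27, 7]
12: 0x4e (blk 9, set 1) → VC-HIT  vc=[29, 27, 7]
13: 0xbb (blk 23, set 3) → L1-HIT  vc=[29, 27, 7]
14: 0xe9 (blk 29, set 1) → VC-HIT  vc=[9, 27, 7]
15: 0x4e (blk 9, set 1) → VC-HIT  vc=[29, 27, 7]

OUTCOME = VC-HIT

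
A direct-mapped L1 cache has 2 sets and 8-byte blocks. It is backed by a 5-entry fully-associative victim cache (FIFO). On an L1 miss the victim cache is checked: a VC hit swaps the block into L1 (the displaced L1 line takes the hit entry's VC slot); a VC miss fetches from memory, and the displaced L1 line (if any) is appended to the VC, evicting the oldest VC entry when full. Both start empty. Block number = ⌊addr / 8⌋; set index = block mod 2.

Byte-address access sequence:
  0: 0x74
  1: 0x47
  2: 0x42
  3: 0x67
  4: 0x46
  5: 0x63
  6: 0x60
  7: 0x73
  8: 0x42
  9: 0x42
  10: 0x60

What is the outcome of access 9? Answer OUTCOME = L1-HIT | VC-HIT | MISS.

OUTCOME = L1-HIT

  [0] addr=0x74 blk=14 s=0: MISS | VC []
  [1] addr=0x47 blk=8 s=0: MISS | VC [14]
  [2] addr=0x42 blk=8 s=0: L1-HIT | VC [14]
  [3] addr=0x67 blk=12 s=0: MISS | VC [14, 8]
  [4] addr=0x46 blk=8 s=0: VC-HIT | VC [14, 12]
  [5] addr=0x63 blk=12 s=0: VC-HIT | VC [14, 8]
  [6] addr=0x60 blk=12 s=0: L1-HIT | VC [14, 8]
  [7] addr=0x73 blk=14 s=0: VC-HIT | VC [12, 8]
  [8] addr=0x42 blk=8 s=0: VC-HIT | VC [12, 14]
  [9] addr=0x42 blk=8 s=0: L1-HIT | VC [12, 14]
  [10] addr=0x60 blk=12 s=0: VC-HIT | VC [8, 14]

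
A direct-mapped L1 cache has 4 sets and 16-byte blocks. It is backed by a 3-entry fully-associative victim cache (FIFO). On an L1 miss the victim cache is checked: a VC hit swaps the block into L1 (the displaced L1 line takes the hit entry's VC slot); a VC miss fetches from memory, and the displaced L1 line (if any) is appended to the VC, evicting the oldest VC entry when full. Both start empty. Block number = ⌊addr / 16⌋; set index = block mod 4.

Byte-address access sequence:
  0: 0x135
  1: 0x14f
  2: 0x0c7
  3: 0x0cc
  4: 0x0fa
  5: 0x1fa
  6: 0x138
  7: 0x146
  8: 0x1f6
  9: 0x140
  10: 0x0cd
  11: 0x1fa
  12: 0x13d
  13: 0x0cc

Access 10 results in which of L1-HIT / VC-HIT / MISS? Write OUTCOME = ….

0: 0x135 (blk 19, set 3) → MISS  vc=[]
1: 0x14f (blk 20, set 0) → MISS  vc=[]
2: 0xc7 (blk 12, set 0) → MISS  vc=[20]
3: 0xcc (blk 12, set 0) → L1-HIT  vc=[20]
4: 0xfa (blk 15, set 3) → MISS  vc=[20, 19]
5: 0x1fa (blk 31, set 3) → MISS  vc=[20, 19, 15]
6: 0x138 (blk 19, set 3) → VC-HIT  vc=[20, 31, 15]
7: 0x146 (blk 20, set 0) → VC-HIT  vc=[12, 31, 15]
8: 0x1f6 (blk 31, set 3) → VC-HIT  vc=[12, 19, 15]
9: 0x140 (blk 20, set 0) → L1-HIT  vc=[12, 19, 15]
10: 0xcd (blk 12, set 0) → VC-HIT  vc=[20, 19, 15]
11: 0x1fa (blk 31, set 3) → L1-HIT  vc=[20, 19, 15]
12: 0x13d (blk 19, set 3) → VC-HIT  vc=[20, 31, 15]
13: 0xcc (blk 12, set 0) → L1-HIT  vc=[20, 31, 15]

OUTCOME = VC-HIT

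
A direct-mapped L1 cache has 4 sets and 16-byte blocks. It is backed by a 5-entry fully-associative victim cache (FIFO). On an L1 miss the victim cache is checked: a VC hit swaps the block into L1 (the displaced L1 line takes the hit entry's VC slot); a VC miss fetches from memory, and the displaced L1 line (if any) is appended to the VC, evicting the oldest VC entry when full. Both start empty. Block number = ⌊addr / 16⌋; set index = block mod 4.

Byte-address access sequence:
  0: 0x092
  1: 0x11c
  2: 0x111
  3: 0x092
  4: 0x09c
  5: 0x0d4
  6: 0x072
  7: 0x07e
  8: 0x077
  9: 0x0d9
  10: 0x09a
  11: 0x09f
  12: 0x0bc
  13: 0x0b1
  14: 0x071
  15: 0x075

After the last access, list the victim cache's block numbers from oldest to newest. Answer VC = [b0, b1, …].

VC = [17, 13, 11]

  [0] addr=0x92 blk=9 s=1: MISS | VC []
  [1] addr=0x11c blk=17 s=1: MISS | VC [9]
  [2] addr=0x111 blk=17 s=1: L1-HIT | VC [9]
  [3] addr=0x92 blk=9 s=1: VC-HIT | VC [17]
  [4] addr=0x9c blk=9 s=1: L1-HIT | VC [17]
  [5] addr=0xd4 blk=13 s=1: MISS | VC [17, 9]
  [6] addr=0x72 blk=7 s=3: MISS | VC [17, 9]
  [7] addr=0x7e blk=7 s=3: L1-HIT | VC [17, 9]
  [8] addr=0x77 blk=7 s=3: L1-HIT | VC [17, 9]
  [9] addr=0xd9 blk=13 s=1: L1-HIT | VC [17, 9]
  [10] addr=0x9a blk=9 s=1: VC-HIT | VC [17, 13]
  [11] addr=0x9f blk=9 s=1: L1-HIT | VC [17, 13]
  [12] addr=0xbc blk=11 s=3: MISS | VC [17, 13, 7]
  [13] addr=0xb1 blk=11 s=3: L1-HIT | VC [17, 13, 7]
  [14] addr=0x71 blk=7 s=3: VC-HIT | VC [17, 13, 11]
  [15] addr=0x75 blk=7 s=3: L1-HIT | VC [17, 13, 11]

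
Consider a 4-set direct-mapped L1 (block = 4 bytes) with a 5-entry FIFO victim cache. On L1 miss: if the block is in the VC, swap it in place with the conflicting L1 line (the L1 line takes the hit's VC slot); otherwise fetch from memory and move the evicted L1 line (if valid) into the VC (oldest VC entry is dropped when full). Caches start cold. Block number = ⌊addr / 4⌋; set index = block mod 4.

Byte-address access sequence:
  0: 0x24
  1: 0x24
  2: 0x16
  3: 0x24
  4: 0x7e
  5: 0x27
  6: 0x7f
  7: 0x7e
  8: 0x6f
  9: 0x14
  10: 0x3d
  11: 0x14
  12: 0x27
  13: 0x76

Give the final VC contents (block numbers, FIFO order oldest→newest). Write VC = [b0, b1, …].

#0 0x24→b9/s1 MISS; vc=[]
#1 0x24→b9/s1 L1-HIT; vc=[]
#2 0x16→b5/s1 MISS; vc=[9]
#3 0x24→b9/s1 VC-HIT; vc=[5]
#4 0x7e→b31/s3 MISS; vc=[5]
#5 0x27→b9/s1 L1-HIT; vc=[5]
#6 0x7f→b31/s3 L1-HIT; vc=[5]
#7 0x7e→b31/s3 L1-HIT; vc=[5]
#8 0x6f→b27/s3 MISS; vc=[5,31]
#9 0x14→b5/s1 VC-HIT; vc=[9,31]
#10 0x3d→b15/s3 MISS; vc=[9,31,27]
#11 0x14→b5/s1 L1-HIT; vc=[9,31,27]
#12 0x27→b9/s1 VC-HIT; vc=[5,31,27]
#13 0x76→b29/s1 MISS; vc=[5,31,27,9]

VC = [5, 31, 27, 9]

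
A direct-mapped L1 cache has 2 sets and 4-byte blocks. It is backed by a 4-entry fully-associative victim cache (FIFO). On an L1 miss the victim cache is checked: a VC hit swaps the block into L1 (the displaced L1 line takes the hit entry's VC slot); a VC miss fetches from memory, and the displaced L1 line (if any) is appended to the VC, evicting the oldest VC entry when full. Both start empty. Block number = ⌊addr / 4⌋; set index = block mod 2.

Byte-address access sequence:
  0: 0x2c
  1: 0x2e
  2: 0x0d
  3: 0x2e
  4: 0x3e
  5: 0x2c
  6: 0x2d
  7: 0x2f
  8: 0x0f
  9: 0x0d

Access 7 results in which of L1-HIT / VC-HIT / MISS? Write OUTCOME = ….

#0 0x2c→b11/s1 MISS; vc=[]
#1 0x2e→b11/s1 L1-HIT; vc=[]
#2 0xd→b3/s1 MISS; vc=[11]
#3 0x2e→b11/s1 VC-HIT; vc=[3]
#4 0x3e→b15/s1 MISS; vc=[3,11]
#5 0x2c→b11/s1 VC-HIT; vc=[3,15]
#6 0x2d→b11/s1 L1-HIT; vc=[3,15]
#7 0x2f→b11/s1 L1-HIT; vc=[3,15]
#8 0xf→b3/s1 VC-HIT; vc=[11,15]
#9 0xd→b3/s1 L1-HIT; vc=[11,15]

OUTCOME = L1-HIT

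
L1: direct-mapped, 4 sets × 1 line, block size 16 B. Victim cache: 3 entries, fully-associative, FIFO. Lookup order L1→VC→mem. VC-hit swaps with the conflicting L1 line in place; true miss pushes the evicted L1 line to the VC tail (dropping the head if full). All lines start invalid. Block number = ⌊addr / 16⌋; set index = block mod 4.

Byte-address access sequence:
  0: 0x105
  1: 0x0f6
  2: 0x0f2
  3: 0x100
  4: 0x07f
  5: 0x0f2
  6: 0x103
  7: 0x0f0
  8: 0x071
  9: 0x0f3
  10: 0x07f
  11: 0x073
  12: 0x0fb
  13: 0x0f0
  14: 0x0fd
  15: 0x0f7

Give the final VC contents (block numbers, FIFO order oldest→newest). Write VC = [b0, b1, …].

VC = [7]

  [0] addr=0x105 blk=16 s=0: MISS | VC []
  [1] addr=0xf6 blk=15 s=3: MISS | VC []
  [2] addr=0xf2 blk=15 s=3: L1-HIT | VC []
  [3] addr=0x100 blk=16 s=0: L1-HIT | VC []
  [4] addr=0x7f blk=7 s=3: MISS | VC [15]
  [5] addr=0xf2 blk=15 s=3: VC-HIT | VC [7]
  [6] addr=0x103 blk=16 s=0: L1-HIT | VC [7]
  [7] addr=0xf0 blk=15 s=3: L1-HIT | VC [7]
  [8] addr=0x71 blk=7 s=3: VC-HIT | VC [15]
  [9] addr=0xf3 blk=15 s=3: VC-HIT | VC [7]
  [10] addr=0x7f blk=7 s=3: VC-HIT | VC [15]
  [11] addr=0x73 blk=7 s=3: L1-HIT | VC [15]
  [12] addr=0xfb blk=15 s=3: VC-HIT | VC [7]
  [13] addr=0xf0 blk=15 s=3: L1-HIT | VC [7]
  [14] addr=0xfd blk=15 s=3: L1-HIT | VC [7]
  [15] addr=0xf7 blk=15 s=3: L1-HIT | VC [7]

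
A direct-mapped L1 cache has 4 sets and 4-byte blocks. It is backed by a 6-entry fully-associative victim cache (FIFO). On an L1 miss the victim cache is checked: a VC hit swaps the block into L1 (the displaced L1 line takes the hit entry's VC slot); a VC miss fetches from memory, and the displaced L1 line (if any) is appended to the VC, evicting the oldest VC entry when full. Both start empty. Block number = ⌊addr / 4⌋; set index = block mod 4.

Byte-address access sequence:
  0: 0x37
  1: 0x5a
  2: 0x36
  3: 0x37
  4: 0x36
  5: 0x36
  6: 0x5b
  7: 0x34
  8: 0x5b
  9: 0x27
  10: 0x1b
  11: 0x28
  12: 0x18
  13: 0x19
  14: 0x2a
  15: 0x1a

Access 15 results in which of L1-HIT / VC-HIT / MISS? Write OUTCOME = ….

  [0] addr=0x37 blk=13 s=1: MISS | VC []
  [1] addr=0x5a blk=22 s=2: MISS | VC []
  [2] addr=0x36 blk=13 s=1: L1-HIT | VC []
  [3] addr=0x37 blk=13 s=1: L1-HIT | VC []
  [4] addr=0x36 blk=13 s=1: L1-HIT | VC []
  [5] addr=0x36 blk=13 s=1: L1-HIT | VC []
  [6] addr=0x5b blk=22 s=2: L1-HIT | VC []
  [7] addr=0x34 blk=13 s=1: L1-HIT | VC []
  [8] addr=0x5b blk=22 s=2: L1-HIT | VC []
  [9] addr=0x27 blk=9 s=1: MISS | VC [13]
  [10] addr=0x1b blk=6 s=2: MISS | VC [13, 22]
  [11] addr=0x28 blk=10 s=2: MISS | VC [13, 22, 6]
  [12] addr=0x18 blk=6 s=2: VC-HIT | VC [13, 22, 10]
  [13] addr=0x19 blk=6 s=2: L1-HIT | VC [13, 22, 10]
  [14] addr=0x2a blk=10 s=2: VC-HIT | VC [13, 22, 6]
  [15] addr=0x1a blk=6 s=2: VC-HIT | VC [13, 22, 10]

OUTCOME = VC-HIT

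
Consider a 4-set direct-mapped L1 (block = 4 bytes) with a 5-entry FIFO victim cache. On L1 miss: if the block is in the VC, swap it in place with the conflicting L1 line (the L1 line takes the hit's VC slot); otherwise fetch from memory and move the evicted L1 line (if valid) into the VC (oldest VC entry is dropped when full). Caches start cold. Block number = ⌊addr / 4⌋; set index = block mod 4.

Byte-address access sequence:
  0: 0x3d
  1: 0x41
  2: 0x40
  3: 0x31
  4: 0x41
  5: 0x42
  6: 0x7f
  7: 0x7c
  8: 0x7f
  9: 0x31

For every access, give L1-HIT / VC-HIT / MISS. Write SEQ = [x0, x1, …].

  [0] addr=0x3d blk=15 s=3: MISS | VC []
  [1] addr=0x41 blk=16 s=0: MISS | VC []
  [2] addr=0x40 blk=16 s=0: L1-HIT | VC []
  [3] addr=0x31 blk=12 s=0: MISS | VC [16]
  [4] addr=0x41 blk=16 s=0: VC-HIT | VC [12]
  [5] addr=0x42 blk=16 s=0: L1-HIT | VC [12]
  [6] addr=0x7f blk=31 s=3: MISS | VC [12, 15]
  [7] addr=0x7c blk=31 s=3: L1-HIT | VC [12, 15]
  [8] addr=0x7f blk=31 s=3: L1-HIT | VC [12, 15]
  [9] addr=0x31 blk=12 s=0: VC-HIT | VC [16, 15]

SEQ = [MISS, MISS, L1-HIT, MISS, VC-HIT, L1-HIT, MISS, L1-HIT, L1-HIT, VC-HIT]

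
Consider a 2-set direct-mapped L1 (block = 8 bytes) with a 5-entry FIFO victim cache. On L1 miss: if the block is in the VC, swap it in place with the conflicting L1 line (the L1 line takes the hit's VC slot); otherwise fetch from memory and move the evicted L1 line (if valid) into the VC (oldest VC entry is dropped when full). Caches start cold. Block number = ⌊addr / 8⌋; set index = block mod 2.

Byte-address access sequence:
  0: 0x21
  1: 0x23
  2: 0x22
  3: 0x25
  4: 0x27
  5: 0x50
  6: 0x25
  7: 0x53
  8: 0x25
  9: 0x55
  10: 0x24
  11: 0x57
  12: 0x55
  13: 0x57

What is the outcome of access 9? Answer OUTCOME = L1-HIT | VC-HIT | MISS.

OUTCOME = VC-HIT

0: 0x21 (blk 4, set 0) → MISS  vc=[]
1: 0x23 (blk 4, set 0) → L1-HIT  vc=[]
2: 0x22 (blk 4, set 0) → L1-HIT  vc=[]
3: 0x25 (blk 4, set 0) → L1-HIT  vc=[]
4: 0x27 (blk 4, set 0) → L1-HIT  vc=[]
5: 0x50 (blk 10, set 0) → MISS  vc=[4]
6: 0x25 (blk 4, set 0) → VC-HIT  vc=[10]
7: 0x53 (blk 10, set 0) → VC-HIT  vc=[4]
8: 0x25 (blk 4, set 0) → VC-HIT  vc=[10]
9: 0x55 (blk 10, set 0) → VC-HIT  vc=[4]
10: 0x24 (blk 4, set 0) → VC-HIT  vc=[10]
11: 0x57 (blk 10, set 0) → VC-HIT  vc=[4]
12: 0x55 (blk 10, set 0) → L1-HIT  vc=[4]
13: 0x57 (blk 10, set 0) → L1-HIT  vc=[4]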